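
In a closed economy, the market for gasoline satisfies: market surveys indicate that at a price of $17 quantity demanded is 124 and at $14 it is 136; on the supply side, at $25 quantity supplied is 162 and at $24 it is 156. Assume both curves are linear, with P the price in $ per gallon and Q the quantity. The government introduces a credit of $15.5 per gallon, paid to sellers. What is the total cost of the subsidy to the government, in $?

Government outlay = $2436.6.

Demand slope: (136 − 124)/(14 − 17) = -4, so Qd = 192 − 4P.
Supply slope: (156 − 162)/(24 − 25) = 6, so Qs = 6P + 12.
Without the subsidy, 192 − 4P = 6P + 12 gives 10P = 180, so P* = $18 and Q* = 120.
With a per-unit subsidy paid to sellers, each receives P + 15.5 per unit sold, so supply becomes Qs = 6(P + 15.5) + 12.
New equilibrium: consumers pay $8.7, sellers receive $24.2, Q = 157.2. (Wedge: Pb − Ps = −15.5.)
Outlay = t · Q = 15.5 · 157.2 = $2436.6.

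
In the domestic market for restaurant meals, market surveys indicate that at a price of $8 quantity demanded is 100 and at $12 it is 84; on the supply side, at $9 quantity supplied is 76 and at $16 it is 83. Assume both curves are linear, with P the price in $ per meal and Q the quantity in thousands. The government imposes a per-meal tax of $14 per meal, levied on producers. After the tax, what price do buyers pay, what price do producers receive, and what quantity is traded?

Buyers pay $15.8; producers receive $1.8; quantity = 68.8.

Demand slope: (84 − 100)/(12 − 8) = -4, so Qd = 132 − 4P.
Supply slope: (83 − 76)/(16 − 9) = 1, so Qs = P + 67.
Without the tax, 132 − 4P = P + 67 gives 5P = 65, so P* = $13 and Q* = 80.
With the tax collected from producers, supply shifts: Qs = (P − 14) + 67.
Solving gives Q = 68.8 with buyers paying $15.8 and producers receiving $1.8 (the $14 wedge).
The less price-elastic side of the market bears the larger share of a per-unit tax.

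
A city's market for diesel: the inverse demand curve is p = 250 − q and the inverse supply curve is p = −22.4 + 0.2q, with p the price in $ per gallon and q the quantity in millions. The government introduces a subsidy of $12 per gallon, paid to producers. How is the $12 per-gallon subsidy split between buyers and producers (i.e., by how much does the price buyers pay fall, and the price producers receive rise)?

Rewrite in direct form: qd = 250 − p and qs = 5p + 112.
Before the subsidy: set 250 − p = 5p + 112 → p* = $23, q* = 227.
With a per-unit subsidy paid to producers, each receives p + 12 per unit sold, so supply becomes qs = 5(p + 12) + 112.
New equilibrium: buyers pay $13, producers receive $25, q = 237. (Wedge: pb − ps = −12.)
Gain to buyers: $10; to producers: $2. (They sum to $12.)

Buyers gain $10 per gallon; producers gain $2 per gallon.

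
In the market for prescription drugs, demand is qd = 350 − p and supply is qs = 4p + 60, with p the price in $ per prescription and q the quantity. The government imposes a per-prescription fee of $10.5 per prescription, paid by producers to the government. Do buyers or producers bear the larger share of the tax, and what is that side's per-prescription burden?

Buyers bear the larger share: $8.4 per prescription.

Before the tax: set 350 − p = 4p + 60 → p* = $58, q* = 292.
With the tax collected from producers, supply shifts: qs = 4(p − 10.5) + 60.
New equilibrium: buyers pay $66.4, producers receive $55.9, q = 283.6. (Wedge: pb − ps = 10.5.)
Per-prescription burden: buyers $8.4, producers $2.1.
Buyers take the larger share because demand is less price-elastic here (demand slope 1 vs supply slope 4).
The less price-elastic side of the market bears the larger share of a per-unit tax.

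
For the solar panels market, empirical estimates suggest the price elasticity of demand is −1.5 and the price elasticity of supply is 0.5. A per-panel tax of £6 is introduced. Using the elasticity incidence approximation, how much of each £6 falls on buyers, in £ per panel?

Incidence ratio: buyers' share ≈ εs / (εs + |εd|) = 0.5 / (0.5 + 1.5) = 0.25.
So buyers bear ≈ 0.25 × £6 = £1.5; sellers bear £4.5.

Buyers bear ≈ £1.5 per panel.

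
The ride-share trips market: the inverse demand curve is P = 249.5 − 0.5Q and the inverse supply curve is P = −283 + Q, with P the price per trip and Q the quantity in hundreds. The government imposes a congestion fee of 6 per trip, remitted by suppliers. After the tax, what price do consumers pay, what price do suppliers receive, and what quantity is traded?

Rewrite in direct form: Qd = 499 − 2P and Qs = P + 283.
Before the tax: set 499 − 2P = P + 283 → P* = 72, Q* = 355.
With the tax collected from suppliers, supply shifts: Qs = (P − 6) + 283.
Solving gives Q = 351 with consumers paying 74 and suppliers receiving 68 (the 6 wedge).
The less price-elastic side of the market bears the larger share of a per-unit tax.

Consumers pay 74; suppliers receive 68; quantity = 351.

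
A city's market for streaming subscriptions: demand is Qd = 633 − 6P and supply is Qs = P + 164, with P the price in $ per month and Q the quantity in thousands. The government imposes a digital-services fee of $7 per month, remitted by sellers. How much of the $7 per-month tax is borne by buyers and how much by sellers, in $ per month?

Without the tax, 633 − 6P = P + 164 gives 7P = 469, so P* = $67 and Q* = 231.
With the tax collected from sellers, supply shifts: Qs = (P − 7) + 164.
Solving gives Q = 225 with buyers paying $68 and sellers receiving $61 (the $7 wedge).
Burden on buyers: $1; on sellers: $6. (They sum to $7.)
The less price-elastic side of the market bears the larger share of a per-unit tax.

Buyers bear $1 per month; sellers bear $6 per month.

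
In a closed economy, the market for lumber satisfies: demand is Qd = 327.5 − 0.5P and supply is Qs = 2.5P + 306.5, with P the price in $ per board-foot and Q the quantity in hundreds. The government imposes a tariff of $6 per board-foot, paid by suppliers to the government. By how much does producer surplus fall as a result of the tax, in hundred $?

Without the tax, 327.5 − 0.5P = 2.5P + 306.5 gives 3P = 21, so P* = $7 and Q* = 324.
With the tax collected from suppliers, supply shifts: Qs = 2.5(P − 6) + 306.5.
New equilibrium: consumers pay $12, suppliers receive $6, Q = 321.5. (Wedge: Pb − Ps = 6.)
ΔPS is the trapezoid between Q = 321.5 and Q = 324 of height $1: ½ · (324 + 321.5) · 1 = $322.75.

Producer surplus falls by $322.75 hundred.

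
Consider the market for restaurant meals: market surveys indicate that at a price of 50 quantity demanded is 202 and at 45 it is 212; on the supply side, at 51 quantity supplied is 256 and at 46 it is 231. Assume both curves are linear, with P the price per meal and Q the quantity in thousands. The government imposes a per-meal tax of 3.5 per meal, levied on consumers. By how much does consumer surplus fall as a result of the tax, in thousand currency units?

Demand slope: (212 − 202)/(45 − 50) = -2, so Qd = 302 − 2P.
Supply slope: (231 − 256)/(46 − 51) = 5, so Qs = 5P + 1.
Without the tax, 302 − 2P = 5P + 1 gives 7P = 301, so P* = 43 and Q* = 216.
With the tax collected from consumers, demand (in seller-price terms) shifts: Qd = 302 − 2(P + 3.5).
Solving gives Q = 211 with consumers paying 45.5 and suppliers receiving 42 (the 3.5 wedge).
ΔCS is the trapezoid between Q = 211 and Q = 216 of height 2.5: ½ · (216 + 211) · 2.5 = 533.75.

Consumer surplus falls by 533.75 thousand.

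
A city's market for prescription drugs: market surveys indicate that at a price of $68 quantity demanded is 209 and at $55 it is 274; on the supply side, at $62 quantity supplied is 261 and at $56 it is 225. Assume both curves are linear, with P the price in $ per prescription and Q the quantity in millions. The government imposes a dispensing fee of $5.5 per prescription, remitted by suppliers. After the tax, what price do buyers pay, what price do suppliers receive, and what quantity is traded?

Buyers pay $63; suppliers receive $57.5; quantity = 234.

Demand slope: (274 − 209)/(55 − 68) = -5, so Qd = 549 − 5P.
Supply slope: (225 − 261)/(56 − 62) = 6, so Qs = 6P − 111.
Before the tax: set 549 − 5P = 6P − 111 → P* = $60, Q* = 249.
With the tax collected from suppliers, supply shifts: Qs = 6(P − 5.5) − 111.
New equilibrium: buyers pay $63, suppliers receive $57.5, Q = 234. (Wedge: Pb − Ps = 5.5.)
The less price-elastic side of the market bears the larger share of a per-unit tax.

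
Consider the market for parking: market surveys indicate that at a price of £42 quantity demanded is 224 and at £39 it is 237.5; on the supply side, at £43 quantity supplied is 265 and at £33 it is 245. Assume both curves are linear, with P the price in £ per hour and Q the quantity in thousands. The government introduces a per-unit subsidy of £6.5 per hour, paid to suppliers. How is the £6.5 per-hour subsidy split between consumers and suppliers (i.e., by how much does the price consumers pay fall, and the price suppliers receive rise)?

Demand slope: (237.5 − 224)/(39 − 42) = -4.5, so Qd = 413 − 4.5P.
Supply slope: (245 − 265)/(33 − 43) = 2, so Qs = 2P + 179.
Before the subsidy: set 413 − 4.5P = 2P + 179 → P* = £36, Q* = 251.
With a per-unit subsidy paid to suppliers, each receives P + 6.5 per unit sold, so supply becomes Qs = 2(P + 6.5) + 179.
Solving gives Q = 260 with consumers paying £34 and suppliers receiving £40.5 (the £6.5 wedge).
Gain to consumers: £2; to suppliers: £4.5. (They sum to £6.5.)

Consumers gain £2 per hour; suppliers gain £4.5 per hour.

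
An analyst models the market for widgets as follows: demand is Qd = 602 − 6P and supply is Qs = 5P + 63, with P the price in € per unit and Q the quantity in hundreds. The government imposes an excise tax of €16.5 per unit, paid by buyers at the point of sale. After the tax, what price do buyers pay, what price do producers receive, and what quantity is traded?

Without the tax, 602 − 6P = 5P + 63 gives 11P = 539, so P* = €49 and Q* = 308.
With the tax collected from buyers, demand (in seller-price terms) shifts: Qd = 602 − 6(P + 16.5).
New equilibrium: buyers pay €56.5, producers receive €40, Q = 263. (Wedge: Pb − Ps = 16.5.)

Buyers pay €56.5; producers receive €40; quantity = 263.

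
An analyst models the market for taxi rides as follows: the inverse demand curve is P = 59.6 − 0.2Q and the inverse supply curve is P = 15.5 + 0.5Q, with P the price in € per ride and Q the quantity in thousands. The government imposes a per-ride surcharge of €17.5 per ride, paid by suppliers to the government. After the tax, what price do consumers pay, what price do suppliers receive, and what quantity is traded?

Consumers pay €52; suppliers receive €34.5; quantity = 38.

Inverting to Q(P) form: Qd = 298 − 5P; Qs = 2P − 31.
Without the tax, 298 − 5P = 2P − 31 gives 7P = 329, so P* = €47 and Q* = 63.
With the tax collected from suppliers, supply shifts: Qs = 2(P − 17.5) − 31.
Solving gives Q = 38 with consumers paying €52 and suppliers receiving €34.5 (the €17.5 wedge).
The less price-elastic side of the market bears the larger share of a per-unit tax.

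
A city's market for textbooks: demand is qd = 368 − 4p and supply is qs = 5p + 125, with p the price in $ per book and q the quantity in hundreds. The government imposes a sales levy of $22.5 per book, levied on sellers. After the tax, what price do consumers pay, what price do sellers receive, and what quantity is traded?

Consumers pay $39.5; sellers receive $17; quantity = 210.

Without the tax, 368 − 4p = 5p + 125 gives 9p = 243, so p* = $27 and q* = 260.
With the tax collected from sellers, supply shifts: qs = 5(p − 22.5) + 125.
New equilibrium: consumers pay $39.5, sellers receive $17, q = 210. (Wedge: pb − ps = 22.5.)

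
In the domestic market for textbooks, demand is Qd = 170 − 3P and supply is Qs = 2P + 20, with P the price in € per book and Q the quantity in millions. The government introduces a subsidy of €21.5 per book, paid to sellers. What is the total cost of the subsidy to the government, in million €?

Government outlay = €2274.7 million.

Without the subsidy, 170 − 3P = 2P + 20 gives 5P = 150, so P* = €30 and Q* = 80.
With a per-unit subsidy paid to sellers, each receives P + 21.5 per unit sold, so supply becomes Qs = 2(P + 21.5) + 20.
New equilibrium: consumers pay €21.4, sellers receive €42.9, Q = 105.8. (Wedge: Pb − Ps = −21.5.)
Outlay = t · Q = 21.5 · 105.8 = €2274.7.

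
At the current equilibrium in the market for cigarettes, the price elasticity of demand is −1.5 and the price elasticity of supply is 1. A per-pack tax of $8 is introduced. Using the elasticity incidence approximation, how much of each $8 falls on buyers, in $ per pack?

Incidence ratio: buyers' share ≈ εs / (εs + |εd|) = 1 / (1 + 1.5) = 0.4.
So buyers bear ≈ 0.4 × $8 = $3.2; suppliers bear $4.8.

Buyers bear ≈ $3.2 per pack.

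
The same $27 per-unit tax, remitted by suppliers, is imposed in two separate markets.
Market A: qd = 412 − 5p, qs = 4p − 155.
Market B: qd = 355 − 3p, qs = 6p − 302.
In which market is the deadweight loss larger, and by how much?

Market A, by $81.

Market A: pre-tax p* = $63, q* = 97; post-tax q = 37; deadweight loss = $810.
Market B: pre-tax p* = $73, q* = 136; post-tax q = 82; deadweight loss = $729.
Difference: $810 vs $729 → market A is larger by $81.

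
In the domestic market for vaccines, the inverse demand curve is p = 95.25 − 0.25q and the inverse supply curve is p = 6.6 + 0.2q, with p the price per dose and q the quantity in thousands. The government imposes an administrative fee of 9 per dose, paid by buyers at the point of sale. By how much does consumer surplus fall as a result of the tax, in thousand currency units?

Inverting to q(p) form: qd = 381 − 4p; qs = 5p − 33.
Before the tax: set 381 − 4p = 5p − 33 → p* = 46, q* = 197.
With the tax collected from buyers, demand (in seller-price terms) shifts: qd = 381 − 4(p + 9).
Solving gives q = 177 with buyers paying 51 and sellers receiving 42 (the 9 wedge).
ΔCS is the trapezoid between Q = 177 and Q = 197 of height 5: ½ · (197 + 177) · 5 = 935.

Consumer surplus falls by 935 thousand.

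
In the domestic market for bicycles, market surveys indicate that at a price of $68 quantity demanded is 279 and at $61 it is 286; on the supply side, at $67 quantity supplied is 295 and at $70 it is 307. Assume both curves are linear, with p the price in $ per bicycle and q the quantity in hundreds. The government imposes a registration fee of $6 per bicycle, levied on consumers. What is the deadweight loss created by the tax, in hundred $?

Demand slope: (286 − 279)/(61 − 68) = -1, so qd = 347 − p.
Supply slope: (307 − 295)/(70 − 67) = 4, so qs = 4p + 27.
Without the tax, 347 − p = 4p + 27 gives 5p = 320, so p* = $64 and q* = 283.
With the tax collected from consumers, demand (in seller-price terms) shifts: qd = 347 − (p + 6).
New equilibrium: consumers pay $68.8, sellers receive $62.8, q = 278.2. (Wedge: pb − ps = 6.)
Quantity falls by |ΔQ| = |283 − 278.2| = 4.8.
DWL = ½ · t · |ΔQ| = ½ · 6 · 4.8 = $14.4.

Deadweight loss = $14.4 hundred.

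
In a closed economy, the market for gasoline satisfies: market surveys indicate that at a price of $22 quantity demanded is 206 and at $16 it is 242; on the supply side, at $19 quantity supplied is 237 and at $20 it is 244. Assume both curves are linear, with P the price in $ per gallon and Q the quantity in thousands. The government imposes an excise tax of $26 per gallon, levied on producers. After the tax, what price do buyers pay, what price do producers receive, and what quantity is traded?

Buyers pay $32; producers receive $6; quantity = 146.

Demand slope: (242 − 206)/(16 − 22) = -6, so Qd = 338 − 6P.
Supply slope: (244 − 237)/(20 − 19) = 7, so Qs = 7P + 104.
Without the tax, 338 − 6P = 7P + 104 gives 13P = 234, so P* = $18 and Q* = 230.
With the tax collected from producers, supply shifts: Qs = 7(P − 26) + 104.
New equilibrium: buyers pay $32, producers receive $6, Q = 146. (Wedge: Pb − Ps = 26.)
The less price-elastic side of the market bears the larger share of a per-unit tax.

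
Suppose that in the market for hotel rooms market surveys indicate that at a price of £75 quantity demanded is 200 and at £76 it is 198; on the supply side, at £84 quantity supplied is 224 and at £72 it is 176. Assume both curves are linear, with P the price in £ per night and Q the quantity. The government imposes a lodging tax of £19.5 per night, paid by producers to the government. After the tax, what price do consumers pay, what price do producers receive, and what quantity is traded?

Consumers pay £90; producers receive £70.5; quantity = 170.

Demand slope: (198 − 200)/(76 − 75) = -2, so Qd = 350 − 2P.
Supply slope: (176 − 224)/(72 − 84) = 4, so Qs = 4P − 112.
Without the tax, 350 − 2P = 4P − 112 gives 6P = 462, so P* = £77 and Q* = 196.
With the tax collected from producers, supply shifts: Qs = 4(P − 19.5) − 112.
Solving gives Q = 170 with consumers paying £90 and producers receiving £70.5 (the £19.5 wedge).
The less price-elastic side of the market bears the larger share of a per-unit tax.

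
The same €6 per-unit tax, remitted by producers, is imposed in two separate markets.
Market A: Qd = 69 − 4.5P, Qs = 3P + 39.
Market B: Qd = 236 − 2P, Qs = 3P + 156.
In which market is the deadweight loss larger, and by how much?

Market A, by €10.8.

Market A: pre-tax P* = €4, Q* = 51; post-tax Q = 40.2; deadweight loss = €32.4.
Market B: pre-tax P* = €16, Q* = 204; post-tax Q = 196.8; deadweight loss = €21.6.
Difference: €32.4 vs €21.6 → market A is larger by €10.8.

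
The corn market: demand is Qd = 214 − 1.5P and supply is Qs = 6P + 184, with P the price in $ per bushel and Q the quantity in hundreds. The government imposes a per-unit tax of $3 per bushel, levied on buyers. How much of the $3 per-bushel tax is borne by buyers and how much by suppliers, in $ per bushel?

Buyers bear $2.4 per bushel; suppliers bear $0.6 per bushel.

Without the tax, 214 − 1.5P = 6P + 184 gives 7.5P = 30, so P* = $4 and Q* = 208.
With the tax collected from buyers, demand (in seller-price terms) shifts: Qd = 214 − 1.5(P + 3).
Solving gives Q = 204.4 with buyers paying $6.4 and suppliers receiving $3.4 (the $3 wedge).
Burden on buyers: $2.4; on suppliers: $0.6. (They sum to $3.)
The less price-elastic side of the market bears the larger share of a per-unit tax.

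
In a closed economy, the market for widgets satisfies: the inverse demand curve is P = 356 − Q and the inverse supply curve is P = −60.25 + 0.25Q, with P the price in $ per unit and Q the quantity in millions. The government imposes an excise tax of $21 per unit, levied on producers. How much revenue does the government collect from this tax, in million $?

Rewrite in direct form: Qd = 356 − P and Qs = 4P + 241.
Without the tax, 356 − P = 4P + 241 gives 5P = 115, so P* = $23 and Q* = 333.
With the tax collected from producers, supply shifts: Qs = 4(P − 21) + 241.
New equilibrium: buyers pay $39.8, producers receive $18.8, Q = 316.2. (Wedge: Pb − Ps = 21.)
Revenue = t · Q = 21 · 316.2 = $6640.2.

Tax revenue = $6640.2 million.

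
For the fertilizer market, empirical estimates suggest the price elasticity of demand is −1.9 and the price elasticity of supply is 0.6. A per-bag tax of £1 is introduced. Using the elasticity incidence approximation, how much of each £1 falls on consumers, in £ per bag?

Consumers bear ≈ £0.24 per bag.

Incidence ratio: consumers' share ≈ εs / (εs + |εd|) = 0.6 / (0.6 + 1.9) = 0.24.
So consumers bear ≈ 0.24 × £1 = £0.24; producers bear £0.76.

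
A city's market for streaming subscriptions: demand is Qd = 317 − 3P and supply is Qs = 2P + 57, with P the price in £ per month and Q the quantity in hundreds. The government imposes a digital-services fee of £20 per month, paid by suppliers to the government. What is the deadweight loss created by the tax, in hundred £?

Deadweight loss = £240 hundred.

Without the tax, 317 − 3P = 2P + 57 gives 5P = 260, so P* = £52 and Q* = 161.
With the tax collected from suppliers, supply shifts: Qs = 2(P − 20) + 57.
Solving gives Q = 137 with consumers paying £60 and suppliers receiving £40 (the £20 wedge).
Quantity falls by |ΔQ| = |161 − 137| = 24.
DWL = ½ · t · |ΔQ| = ½ · 20 · 24 = £240.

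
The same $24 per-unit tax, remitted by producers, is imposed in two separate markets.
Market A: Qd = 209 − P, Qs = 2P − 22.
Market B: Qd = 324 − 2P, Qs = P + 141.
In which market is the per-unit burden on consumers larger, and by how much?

Market A: pre-tax P* = $77, Q* = 132; post-tax Q = 116; per-unit burden on consumers = $16.
Market B: pre-tax P* = $61, Q* = 202; post-tax Q = 186; per-unit burden on consumers = $8.
Difference: $16 vs $8 → market A is larger by $8.

Market A, by $8.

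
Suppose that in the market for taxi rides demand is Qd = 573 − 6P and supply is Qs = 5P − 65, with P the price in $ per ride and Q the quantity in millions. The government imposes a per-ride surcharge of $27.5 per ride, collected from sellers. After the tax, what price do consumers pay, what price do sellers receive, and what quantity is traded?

Before the tax: set 573 − 6P = 5P − 65 → P* = $58, Q* = 225.
With the tax collected from sellers, supply shifts: Qs = 5(P − 27.5) − 65.
New equilibrium: consumers pay $70.5, sellers receive $43, Q = 150. (Wedge: Pb − Ps = 27.5.)

Consumers pay $70.5; sellers receive $43; quantity = 150.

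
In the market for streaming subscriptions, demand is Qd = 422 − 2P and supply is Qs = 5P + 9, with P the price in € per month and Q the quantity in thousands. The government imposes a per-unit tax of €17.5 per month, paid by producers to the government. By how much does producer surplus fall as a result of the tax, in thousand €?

Before the tax: set 422 − 2P = 5P + 9 → P* = €59, Q* = 304.
With the tax collected from producers, supply shifts: Qs = 5(P − 17.5) + 9.
New equilibrium: buyers pay €71.5, producers receive €54, Q = 279. (Wedge: Pb − Ps = 17.5.)
ΔPS is the trapezoid between Q = 279 and Q = 304 of height €5: ½ · (304 + 279) · 5 = €1457.5.

Producer surplus falls by €1457.5 thousand.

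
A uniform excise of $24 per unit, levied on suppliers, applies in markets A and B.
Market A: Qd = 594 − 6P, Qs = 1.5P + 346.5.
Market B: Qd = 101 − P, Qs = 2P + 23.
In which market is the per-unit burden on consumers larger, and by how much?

Market A: pre-tax P* = $33, Q* = 396; post-tax Q = 367.2; per-unit burden on consumers = $4.8.
Market B: pre-tax P* = $26, Q* = 75; post-tax Q = 59; per-unit burden on consumers = $16.
Difference: $4.8 vs $16 → market B is larger by $11.2.

Market B, by $11.2.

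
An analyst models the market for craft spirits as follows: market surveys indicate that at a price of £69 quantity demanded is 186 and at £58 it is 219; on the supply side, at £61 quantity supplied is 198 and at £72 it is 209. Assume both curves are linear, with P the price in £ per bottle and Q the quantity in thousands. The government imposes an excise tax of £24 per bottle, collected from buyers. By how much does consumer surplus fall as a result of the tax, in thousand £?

Demand slope: (219 − 186)/(58 − 69) = -3, so Qd = 393 − 3P.
Supply slope: (209 − 198)/(72 − 61) = 1, so Qs = P + 137.
Without the tax, 393 − 3P = P + 137 gives 4P = 256, so P* = £64 and Q* = 201.
With the tax collected from buyers, demand (in seller-price terms) shifts: Qd = 393 − 3(P + 24).
New equilibrium: buyers pay £70, producers receive £46, Q = 183. (Wedge: Pb − Ps = 24.)
ΔCS is the trapezoid between Q = 183 and Q = 201 of height £6: ½ · (201 + 183) · 6 = £1152.

Consumer surplus falls by £1152 thousand.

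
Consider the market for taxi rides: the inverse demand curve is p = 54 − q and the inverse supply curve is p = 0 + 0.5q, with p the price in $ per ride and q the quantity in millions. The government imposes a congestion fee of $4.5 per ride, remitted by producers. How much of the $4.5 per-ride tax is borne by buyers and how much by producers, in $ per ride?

Rewrite in direct form: qd = 54 − p and qs = 2p.
Before the tax: set 54 − p = 2p → p* = $18, q* = 36.
With the tax collected from producers, supply shifts: qs = 2(p − 4.5).
Solving gives q = 33 with buyers paying $21 and producers receiving $16.5 (the $4.5 wedge).
Burden on buyers: $3; on producers: $1.5. (They sum to $4.5.)

Buyers bear $3 per ride; producers bear $1.5 per ride.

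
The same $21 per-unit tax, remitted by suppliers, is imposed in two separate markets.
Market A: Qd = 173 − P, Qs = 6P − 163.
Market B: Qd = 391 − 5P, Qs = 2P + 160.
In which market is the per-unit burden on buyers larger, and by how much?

Market A: pre-tax P* = $48, Q* = 125; post-tax Q = 107; per-unit burden on buyers = $18.
Market B: pre-tax P* = $33, Q* = 226; post-tax Q = 196; per-unit burden on buyers = $6.
Difference: $18 vs $6 → market A is larger by $12.

Market A, by $12.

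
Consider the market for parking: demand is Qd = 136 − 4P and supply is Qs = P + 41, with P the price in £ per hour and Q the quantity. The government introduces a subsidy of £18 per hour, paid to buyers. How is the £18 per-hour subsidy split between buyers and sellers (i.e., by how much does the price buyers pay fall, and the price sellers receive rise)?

Buyers gain £3.6 per hour; sellers gain £14.4 per hour.

Without the subsidy, 136 − 4P = P + 41 gives 5P = 95, so P* = £19 and Q* = 60.
With a per-unit subsidy paid to buyers, each effectively pays P − 18, so demand becomes Qd = 136 − 4(P − 18).
New equilibrium: buyers pay £15.4, sellers receive £33.4, Q = 74.4. (Wedge: Pb − Ps = −18.)
Gain to buyers: £3.6; to sellers: £14.4. (They sum to £18.)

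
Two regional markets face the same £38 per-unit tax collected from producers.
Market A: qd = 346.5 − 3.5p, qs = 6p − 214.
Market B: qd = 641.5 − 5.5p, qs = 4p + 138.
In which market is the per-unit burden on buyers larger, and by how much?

Market A: pre-tax p* = £59, q* = 140; post-tax q = 56; per-unit burden on buyers = £24.
Market B: pre-tax p* = £53, q* = 350; post-tax q = 262; per-unit burden on buyers = £16.
Difference: £24 vs £16 → market A is larger by £8.

Market A, by £8.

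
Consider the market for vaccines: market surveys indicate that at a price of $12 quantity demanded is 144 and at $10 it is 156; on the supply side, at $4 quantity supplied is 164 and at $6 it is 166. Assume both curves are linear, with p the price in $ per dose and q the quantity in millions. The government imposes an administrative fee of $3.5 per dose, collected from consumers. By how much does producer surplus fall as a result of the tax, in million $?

Demand slope: (156 − 144)/(10 − 12) = -6, so qd = 216 − 6p.
Supply slope: (166 − 164)/(6 − 4) = 1, so qs = p + 160.
Without the tax, 216 − 6p = p + 160 gives 7p = 56, so p* = $8 and q* = 168.
With the tax collected from consumers, demand (in seller-price terms) shifts: qd = 216 − 6(p + 3.5).
Solving gives q = 165 with consumers paying $8.5 and producers receiving $5 (the $3.5 wedge).
ΔPS is the trapezoid between Q = 165 and Q = 168 of height $3: ½ · (168 + 165) · 3 = $499.5.

Producer surplus falls by $499.5 million.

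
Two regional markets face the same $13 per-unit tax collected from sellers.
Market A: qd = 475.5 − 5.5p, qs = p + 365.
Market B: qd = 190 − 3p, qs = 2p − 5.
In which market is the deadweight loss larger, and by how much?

Market B, by $29.9.

Market A: pre-tax p* = $17, q* = 382; post-tax q = 371; deadweight loss = $71.5.
Market B: pre-tax p* = $39, q* = 73; post-tax q = 57.4; deadweight loss = $101.4.
Difference: $71.5 vs $101.4 → market B is larger by $29.9.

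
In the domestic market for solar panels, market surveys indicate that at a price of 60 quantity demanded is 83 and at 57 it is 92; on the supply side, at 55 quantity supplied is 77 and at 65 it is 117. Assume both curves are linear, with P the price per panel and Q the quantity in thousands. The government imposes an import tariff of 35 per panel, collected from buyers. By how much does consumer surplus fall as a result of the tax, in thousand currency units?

Consumer surplus falls by 1180 thousand.

Demand slope: (92 − 83)/(57 − 60) = -3, so Qd = 263 − 3P.
Supply slope: (117 − 77)/(65 − 55) = 4, so Qs = 4P − 143.
Without the tax, 263 − 3P = 4P − 143 gives 7P = 406, so P* = 58 and Q* = 89.
With the tax collected from buyers, demand (in seller-price terms) shifts: Qd = 263 − 3(P + 35).
Solving gives Q = 29 with buyers paying 78 and suppliers receiving 43 (the 35 wedge).
ΔCS is the trapezoid between Q = 29 and Q = 89 of height 20: ½ · (89 + 29) · 20 = 1180.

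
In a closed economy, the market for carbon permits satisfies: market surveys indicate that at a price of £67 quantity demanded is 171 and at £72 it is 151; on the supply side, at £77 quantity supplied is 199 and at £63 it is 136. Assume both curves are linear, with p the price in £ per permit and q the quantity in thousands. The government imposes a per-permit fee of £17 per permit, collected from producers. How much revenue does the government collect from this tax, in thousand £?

Tax revenue = £2159 thousand.

Demand slope: (151 − 171)/(72 − 67) = -4, so qd = 439 − 4p.
Supply slope: (136 − 199)/(63 − 77) = 4.5, so qs = 4.5p − 147.5.
Without the tax, 439 − 4p = 4.5p − 147.5 gives 8.5p = 586.5, so p* = £69 and q* = 163.
With the tax collected from producers, supply shifts: qs = 4.5(p − 17) − 147.5.
New equilibrium: buyers pay £78, producers receive £61, q = 127. (Wedge: pb − ps = 17.)
Revenue = t · Q = 17 · 127 = £2159.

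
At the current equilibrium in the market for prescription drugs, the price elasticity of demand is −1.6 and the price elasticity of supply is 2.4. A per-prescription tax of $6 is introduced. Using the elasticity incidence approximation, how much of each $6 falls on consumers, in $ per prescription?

Consumers bear ≈ $3.6 per prescription.

Incidence ratio: consumers' share ≈ εs / (εs + |εd|) = 2.4 / (2.4 + 1.6) = 0.6.
So consumers bear ≈ 0.6 × $6 = $3.6; producers bear $2.4.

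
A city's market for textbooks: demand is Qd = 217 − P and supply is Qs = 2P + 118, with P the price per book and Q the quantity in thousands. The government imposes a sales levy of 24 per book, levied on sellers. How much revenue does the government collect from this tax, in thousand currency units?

Before the tax: set 217 − P = 2P + 118 → P* = 33, Q* = 184.
With the tax collected from sellers, supply shifts: Qs = 2(P − 24) + 118.
New equilibrium: consumers pay 49, sellers receive 25, Q = 168. (Wedge: Pb − Ps = 24.)
Revenue = t · Q = 24 · 168 = 4032.

Tax revenue = 4032 thousand.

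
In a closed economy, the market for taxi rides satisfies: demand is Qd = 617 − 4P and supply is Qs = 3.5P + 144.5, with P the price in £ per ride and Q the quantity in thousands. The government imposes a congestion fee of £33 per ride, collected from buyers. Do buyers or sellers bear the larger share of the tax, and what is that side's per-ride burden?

Sellers bear the larger share: £17.6 per ride.

Without the tax, 617 − 4P = 3.5P + 144.5 gives 7.5P = 472.5, so P* = £63 and Q* = 365.
With the tax collected from buyers, demand (in seller-price terms) shifts: Qd = 617 − 4(P + 33).
New equilibrium: buyers pay £78.4, sellers receive £45.4, Q = 303.4. (Wedge: Pb − Ps = 33.)
Per-ride burden: buyers £15.4, sellers £17.6.
Sellers take the larger share because supply is less price-elastic here (demand slope 4 vs supply slope 3.5).
The less price-elastic side of the market bears the larger share of a per-unit tax.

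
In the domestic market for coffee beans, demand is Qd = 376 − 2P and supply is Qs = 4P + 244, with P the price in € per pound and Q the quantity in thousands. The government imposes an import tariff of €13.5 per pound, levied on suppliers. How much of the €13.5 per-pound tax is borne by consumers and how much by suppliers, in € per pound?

Without the tax, 376 − 2P = 4P + 244 gives 6P = 132, so P* = €22 and Q* = 332.
With the tax collected from suppliers, supply shifts: Qs = 4(P − 13.5) + 244.
New equilibrium: consumers pay €31, suppliers receive €17.5, Q = 314. (Wedge: Pb − Ps = 13.5.)
Burden on consumers: €9; on suppliers: €4.5. (They sum to €13.5.)
The less price-elastic side of the market bears the larger share of a per-unit tax.

Consumers bear €9 per pound; suppliers bear €4.5 per pound.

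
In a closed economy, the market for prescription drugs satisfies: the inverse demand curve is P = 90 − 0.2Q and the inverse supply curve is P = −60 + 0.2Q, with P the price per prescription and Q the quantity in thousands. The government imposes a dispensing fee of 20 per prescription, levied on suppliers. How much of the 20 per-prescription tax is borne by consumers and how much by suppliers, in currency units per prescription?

Inverting to Q(P) form: Qd = 450 − 5P; Qs = 5P + 300.
Before the tax: set 450 − 5P = 5P + 300 → P* = 15, Q* = 375.
With the tax collected from suppliers, supply shifts: Qs = 5(P − 20) + 300.
Solving gives Q = 325 with consumers paying 25 and suppliers receiving 5 (the 20 wedge).
Burden on consumers: 10; on suppliers: 10. (They sum to 20.)
The less price-elastic side of the market bears the larger share of a per-unit tax.

Consumers bear 10 per prescription; suppliers bear 10 per prescription.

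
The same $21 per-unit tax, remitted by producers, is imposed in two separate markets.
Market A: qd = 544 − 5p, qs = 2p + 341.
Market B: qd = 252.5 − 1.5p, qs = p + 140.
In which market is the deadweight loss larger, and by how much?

Market A: pre-tax p* = $29, q* = 399; post-tax q = 369; deadweight loss = $315.
Market B: pre-tax p* = $45, q* = 185; post-tax q = 172.4; deadweight loss = $132.3.
Difference: $315 vs $132.3 → market A is larger by $182.7.

Market A, by $182.7.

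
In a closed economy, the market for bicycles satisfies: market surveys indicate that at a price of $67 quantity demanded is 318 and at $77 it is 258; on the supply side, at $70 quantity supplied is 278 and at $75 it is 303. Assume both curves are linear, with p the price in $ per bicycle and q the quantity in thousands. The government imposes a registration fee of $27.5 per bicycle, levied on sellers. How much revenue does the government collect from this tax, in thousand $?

Demand slope: (258 − 318)/(77 − 67) = -6, so qd = 720 − 6p.
Supply slope: (303 − 278)/(75 − 70) = 5, so qs = 5p − 72.
Without the tax, 720 − 6p = 5p − 72 gives 11p = 792, so p* = $72 and q* = 288.
With the tax collected from sellers, supply shifts: qs = 5(p − 27.5) − 72.
New equilibrium: consumers pay $84.5, sellers receive $57, q = 213. (Wedge: pb − ps = 27.5.)
Revenue = t · Q = 27.5 · 213 = $5857.5.

Tax revenue = $5857.5 thousand.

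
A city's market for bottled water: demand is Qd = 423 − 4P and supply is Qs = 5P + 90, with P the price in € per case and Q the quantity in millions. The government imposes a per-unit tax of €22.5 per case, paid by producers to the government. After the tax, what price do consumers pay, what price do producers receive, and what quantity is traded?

Consumers pay €49.5; producers receive €27; quantity = 225.

Without the tax, 423 − 4P = 5P + 90 gives 9P = 333, so P* = €37 and Q* = 275.
With the tax collected from producers, supply shifts: Qs = 5(P − 22.5) + 90.
Solving gives Q = 225 with consumers paying €49.5 and producers receiving €27 (the €22.5 wedge).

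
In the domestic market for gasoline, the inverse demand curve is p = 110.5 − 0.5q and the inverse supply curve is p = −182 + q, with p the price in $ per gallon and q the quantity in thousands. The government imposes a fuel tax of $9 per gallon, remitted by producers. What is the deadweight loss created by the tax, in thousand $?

Rewrite in direct form: qd = 221 − 2p and qs = p + 182.
Without the tax, 221 − 2p = p + 182 gives 3p = 39, so p* = $13 and q* = 195.
With the tax collected from producers, supply shifts: qs = (p − 9) + 182.
New equilibrium: consumers pay $16, producers receive $7, q = 189. (Wedge: pb − ps = 9.)
Quantity falls by |ΔQ| = |195 − 189| = 6.
DWL = ½ · t · |ΔQ| = ½ · 9 · 6 = $27.

Deadweight loss = $27 thousand.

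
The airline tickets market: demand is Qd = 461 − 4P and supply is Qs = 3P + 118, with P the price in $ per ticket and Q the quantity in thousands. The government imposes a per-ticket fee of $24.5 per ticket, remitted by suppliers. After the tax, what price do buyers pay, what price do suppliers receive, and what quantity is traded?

Without the tax, 461 − 4P = 3P + 118 gives 7P = 343, so P* = $49 and Q* = 265.
With the tax collected from suppliers, supply shifts: Qs = 3(P − 24.5) + 118.
New equilibrium: buyers pay $59.5, suppliers receive $35, Q = 223. (Wedge: Pb − Ps = 24.5.)
The less price-elastic side of the market bears the larger share of a per-unit tax.

Buyers pay $59.5; suppliers receive $35; quantity = 223.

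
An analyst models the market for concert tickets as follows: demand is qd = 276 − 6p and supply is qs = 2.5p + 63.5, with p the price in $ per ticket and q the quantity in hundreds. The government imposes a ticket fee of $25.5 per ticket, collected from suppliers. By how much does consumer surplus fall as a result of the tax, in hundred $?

Before the tax: set 276 − 6p = 2.5p + 63.5 → p* = $25, q* = 126.
With the tax collected from suppliers, supply shifts: qs = 2.5(p − 25.5) + 63.5.
New equilibrium: buyers pay $32.5, suppliers receive $7, q = 81. (Wedge: pb − ps = 25.5.)
ΔCS is the trapezoid between Q = 81 and Q = 126 of height $7.5: ½ · (126 + 81) · 7.5 = $776.25.

Consumer surplus falls by $776.25 hundred.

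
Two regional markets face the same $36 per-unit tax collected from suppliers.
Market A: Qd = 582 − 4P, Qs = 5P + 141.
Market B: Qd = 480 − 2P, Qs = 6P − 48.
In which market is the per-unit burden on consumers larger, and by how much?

Market A: pre-tax P* = $49, Q* = 386; post-tax Q = 306; per-unit burden on consumers = $20.
Market B: pre-tax P* = $66, Q* = 348; post-tax Q = 294; per-unit burden on consumers = $27.
Difference: $20 vs $27 → market B is larger by $7.

Market B, by $7.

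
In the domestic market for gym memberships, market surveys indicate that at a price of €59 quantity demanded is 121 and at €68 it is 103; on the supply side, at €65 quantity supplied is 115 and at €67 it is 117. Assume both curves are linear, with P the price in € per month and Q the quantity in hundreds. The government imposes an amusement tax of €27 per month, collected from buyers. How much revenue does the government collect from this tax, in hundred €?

Tax revenue = €2565 hundred.

Demand slope: (103 − 121)/(68 − 59) = -2, so Qd = 239 − 2P.
Supply slope: (117 − 115)/(67 − 65) = 1, so Qs = P + 50.
Without the tax, 239 − 2P = P + 50 gives 3P = 189, so P* = €63 and Q* = 113.
With the tax collected from buyers, demand (in seller-price terms) shifts: Qd = 239 − 2(P + 27).
New equilibrium: buyers pay €72, producers receive €45, Q = 95. (Wedge: Pb − Ps = 27.)
Revenue = t · Q = 27 · 95 = €2565.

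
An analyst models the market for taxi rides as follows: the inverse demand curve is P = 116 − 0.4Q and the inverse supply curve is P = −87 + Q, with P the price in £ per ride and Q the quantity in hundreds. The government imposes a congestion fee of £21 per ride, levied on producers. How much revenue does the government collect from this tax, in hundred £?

Tax revenue = £2730 hundred.

Inverting to Q(P) form: Qd = 290 − 2.5P; Qs = P + 87.
Before the tax: set 290 − 2.5P = P + 87 → P* = £58, Q* = 145.
With the tax collected from producers, supply shifts: Qs = (P − 21) + 87.
Solving gives Q = 130 with consumers paying £64 and producers receiving £43 (the £21 wedge).
Revenue = t · Q = 21 · 130 = £2730.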